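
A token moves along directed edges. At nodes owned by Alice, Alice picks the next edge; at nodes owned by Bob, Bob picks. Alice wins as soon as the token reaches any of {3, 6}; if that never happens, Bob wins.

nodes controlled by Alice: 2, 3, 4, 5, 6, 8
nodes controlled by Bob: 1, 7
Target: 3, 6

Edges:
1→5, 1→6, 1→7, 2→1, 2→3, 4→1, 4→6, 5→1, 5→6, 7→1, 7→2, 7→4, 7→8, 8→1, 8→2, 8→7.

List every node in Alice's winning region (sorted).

A0 = {3, 6}
A1: add {2, 4, 5} — 2 (Alice) has 2→3; 4 (Alice) has 4→6; 5 (Alice) has 5→6.
A2: add {8} — 8 (Alice) has 8→2.
A3 = A2; e.g. 1 (Bob) can still go to 7. Fixed point.
Alice's winning region = {2, 3, 4, 5, 6, 8}.

2, 3, 4, 5, 6, 8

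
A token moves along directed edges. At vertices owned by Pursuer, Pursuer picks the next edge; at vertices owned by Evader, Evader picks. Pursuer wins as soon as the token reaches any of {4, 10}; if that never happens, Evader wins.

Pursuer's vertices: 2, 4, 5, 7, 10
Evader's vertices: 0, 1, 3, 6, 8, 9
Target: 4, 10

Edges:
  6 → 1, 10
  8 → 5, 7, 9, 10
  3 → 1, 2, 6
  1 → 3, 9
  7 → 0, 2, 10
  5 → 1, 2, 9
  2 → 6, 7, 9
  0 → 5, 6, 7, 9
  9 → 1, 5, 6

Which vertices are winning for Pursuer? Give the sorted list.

A0 = {4, 10}
A1: add {7} — 7 (Pursuer) has 7→10.
A2: add {2} — 2 (Pursuer) has 2→7.
A3: add {5} — 5 (Pursuer) has 5→2.
A4 = A3; e.g. 0 (Evader) can still go to 6. Fixed point.
Pursuer's winning region = {2, 4, 5, 7, 10}.

2, 4, 5, 7, 10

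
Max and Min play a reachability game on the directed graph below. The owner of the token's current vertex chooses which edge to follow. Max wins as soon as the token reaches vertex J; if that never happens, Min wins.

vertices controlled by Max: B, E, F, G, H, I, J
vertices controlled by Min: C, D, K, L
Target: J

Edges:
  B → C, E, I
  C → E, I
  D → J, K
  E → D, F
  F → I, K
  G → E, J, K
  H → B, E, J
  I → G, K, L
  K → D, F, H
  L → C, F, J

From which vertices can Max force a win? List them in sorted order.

A0 = {J}
A1: add {G, H} — G (Max) has G→J; H (Max) has H→J.
A2: add {I} — I (Max) has I→G.
A3: add {B, F} — B (Max) has B→I; F (Max) has F→I.
A4: add {E} — E (Max) has E→F.
A5: add {C} — C (Min): all of {E, I} already in.
A6: add {L} — L (Min): all of {C, F, J} already in.
A7 = A6; e.g. D (Min) can still go to K. Fixed point.
Max's winning region = {B, C, E, F, G, H, I, J, L}.

B, C, E, F, G, H, I, J, L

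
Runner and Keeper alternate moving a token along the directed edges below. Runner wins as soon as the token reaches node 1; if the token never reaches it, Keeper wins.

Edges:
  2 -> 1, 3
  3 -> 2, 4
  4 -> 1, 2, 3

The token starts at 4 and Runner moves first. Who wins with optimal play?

Runner

Track states (vertex, player-to-move).
A0 = {(1,Runner), (1,Keeper)}
A1: add {(2,Runner), (4,Runner)}.
(4,Runner) ∈ A1 ⇒ Runner forces the target.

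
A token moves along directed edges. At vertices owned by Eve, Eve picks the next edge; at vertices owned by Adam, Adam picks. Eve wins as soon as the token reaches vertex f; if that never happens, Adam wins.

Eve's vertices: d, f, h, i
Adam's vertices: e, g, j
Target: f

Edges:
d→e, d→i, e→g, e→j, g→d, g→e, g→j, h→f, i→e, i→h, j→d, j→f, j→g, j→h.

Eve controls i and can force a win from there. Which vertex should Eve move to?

h

A0 = {f}
A1: add {h} — h (Eve) has h→f.
A2: add {i} — i (Eve) has i→h.
A3: add {d} — d (Eve) has d→i.
A4 = A3; e.g. e (Adam) can still go to g. Fixed point.
From i, successor h is in the attractor (rank 1); the other successor e is not.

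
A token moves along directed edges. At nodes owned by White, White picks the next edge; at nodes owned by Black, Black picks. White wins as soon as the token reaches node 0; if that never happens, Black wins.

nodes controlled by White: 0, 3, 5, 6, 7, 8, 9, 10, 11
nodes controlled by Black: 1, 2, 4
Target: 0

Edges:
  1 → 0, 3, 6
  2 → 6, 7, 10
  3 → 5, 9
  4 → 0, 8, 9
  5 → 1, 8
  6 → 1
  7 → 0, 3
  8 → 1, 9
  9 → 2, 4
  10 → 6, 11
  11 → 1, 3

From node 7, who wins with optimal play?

White

A0 = {0}
A1: add {7} — 7 (White) has 7→0.
A2 = A1; e.g. 1 (Black) can still go to 3. Fixed point.
7 ∈ A1, so White can force the target.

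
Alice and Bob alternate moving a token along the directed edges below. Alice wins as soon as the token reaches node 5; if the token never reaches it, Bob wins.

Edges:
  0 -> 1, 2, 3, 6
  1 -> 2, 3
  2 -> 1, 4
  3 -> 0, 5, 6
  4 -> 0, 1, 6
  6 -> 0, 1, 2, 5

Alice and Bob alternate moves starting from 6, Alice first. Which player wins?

Alice

Track states (vertex, player-to-move).
A0 = {(5,Alice), (5,Bob)}
A1: add {(3,Alice), (6,Alice)}.
(6,Alice) ∈ A1 ⇒ Alice forces the target.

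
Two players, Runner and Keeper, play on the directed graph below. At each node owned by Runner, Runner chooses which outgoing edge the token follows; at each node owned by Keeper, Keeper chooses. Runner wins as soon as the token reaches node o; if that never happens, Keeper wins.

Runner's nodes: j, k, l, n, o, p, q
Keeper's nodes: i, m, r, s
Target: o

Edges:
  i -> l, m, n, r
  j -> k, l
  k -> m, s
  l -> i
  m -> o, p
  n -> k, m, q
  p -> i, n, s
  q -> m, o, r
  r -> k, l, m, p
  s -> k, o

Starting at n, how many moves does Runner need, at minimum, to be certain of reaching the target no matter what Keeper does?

A0 = {o}
A1: add {q} — q (Runner) has q→o.
A2: add {n} — n (Runner) has n→q.
n enters the attractor at level 2, so Runner can force the target in 2 moves from there.

2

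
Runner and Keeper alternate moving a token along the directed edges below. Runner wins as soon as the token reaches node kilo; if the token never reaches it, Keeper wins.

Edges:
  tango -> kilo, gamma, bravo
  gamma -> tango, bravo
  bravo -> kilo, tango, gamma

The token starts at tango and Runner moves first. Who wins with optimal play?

Track states (vertex, player-to-move).
A0 = {(kilo,Runner), (kilo,Keeper)}
A1: add {(tango,Runner), (bravo,Runner)}.
(tango,Runner) ∈ A1 ⇒ Runner forces the target.

Runner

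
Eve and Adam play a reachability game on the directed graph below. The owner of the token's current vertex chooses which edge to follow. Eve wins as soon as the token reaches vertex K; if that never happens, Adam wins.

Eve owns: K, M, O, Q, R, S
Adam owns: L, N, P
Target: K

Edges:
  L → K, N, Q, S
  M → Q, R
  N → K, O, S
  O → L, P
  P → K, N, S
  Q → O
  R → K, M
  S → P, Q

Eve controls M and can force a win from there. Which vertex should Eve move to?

A0 = {K}
A1: add {R} — R (Eve) has R→K.
A2: add {M} — M (Eve) has M→R.
A3 = A2; e.g. L (Adam) can still go to N. Fixed point.
From M, successor R is in the attractor (rank 1); the other successor Q is not.

R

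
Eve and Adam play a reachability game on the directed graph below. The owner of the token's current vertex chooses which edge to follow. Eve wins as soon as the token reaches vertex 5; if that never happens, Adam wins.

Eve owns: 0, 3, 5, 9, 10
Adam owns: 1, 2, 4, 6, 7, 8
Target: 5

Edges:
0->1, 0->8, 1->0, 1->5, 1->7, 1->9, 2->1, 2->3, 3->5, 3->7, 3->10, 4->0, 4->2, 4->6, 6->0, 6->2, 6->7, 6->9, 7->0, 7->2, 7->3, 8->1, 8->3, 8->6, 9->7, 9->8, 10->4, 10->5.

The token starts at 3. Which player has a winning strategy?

A0 = {5}
A1: add {3, 10} — 3 (Eve) has 3→5; 10 (Eve) has 10→5.
A2 = A1; e.g. 0 (Eve) has no edge into A1. Fixed point.
3 ∈ A1, so Eve can force the target.

Eve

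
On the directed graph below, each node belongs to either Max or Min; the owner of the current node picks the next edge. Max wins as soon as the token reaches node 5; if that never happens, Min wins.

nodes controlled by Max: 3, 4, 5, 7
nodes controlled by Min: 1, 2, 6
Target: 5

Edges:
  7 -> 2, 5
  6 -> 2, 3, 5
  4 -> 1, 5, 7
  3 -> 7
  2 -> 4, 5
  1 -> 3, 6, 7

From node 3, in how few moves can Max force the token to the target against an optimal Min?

2

A0 = {5}
A1: add {4, 7} — 4 (Max) has 4→5; 7 (Max) has 7→5.
A2: add {2, 3} — 2 (Min): all of {4, 5} already in; 3 (Max) has 3→7.
3 enters the attractor at level 2, so Max can force the target in 2 moves from there.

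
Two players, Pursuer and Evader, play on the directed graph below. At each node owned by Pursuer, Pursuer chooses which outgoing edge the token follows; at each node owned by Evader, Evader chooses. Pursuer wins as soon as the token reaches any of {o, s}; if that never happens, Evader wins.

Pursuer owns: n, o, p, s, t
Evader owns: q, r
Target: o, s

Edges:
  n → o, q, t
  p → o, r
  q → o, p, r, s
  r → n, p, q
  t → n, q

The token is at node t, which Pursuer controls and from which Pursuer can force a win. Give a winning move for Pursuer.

A0 = {o, s}
A1: add {n, p} — n (Pursuer) has n→o; p (Pursuer) has p→o.
A2: add {t} — t (Pursuer) has t→n.
A3 = A2; e.g. q (Evader) can still go to r. Fixed point.
From t, successor n is in the attractor (rank 1); the other successor q is not.

n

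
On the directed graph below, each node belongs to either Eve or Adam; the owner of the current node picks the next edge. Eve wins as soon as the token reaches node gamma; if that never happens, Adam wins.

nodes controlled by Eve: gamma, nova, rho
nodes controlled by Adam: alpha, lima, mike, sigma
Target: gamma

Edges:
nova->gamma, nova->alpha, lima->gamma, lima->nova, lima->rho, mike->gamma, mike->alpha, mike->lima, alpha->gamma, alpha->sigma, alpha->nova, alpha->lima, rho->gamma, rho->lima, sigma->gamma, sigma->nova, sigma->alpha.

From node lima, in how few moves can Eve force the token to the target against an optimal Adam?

A0 = {gamma}
A1: add {nova, rho} — nova (Eve) has nova→gamma; rho (Eve) has rho→gamma.
A2: add {lima} — lima (Adam): all of {gamma, nova, rho} already in.
A3 = A2; e.g. sigma (Adam) can still go to alpha. Fixed point.
lima enters the attractor at level 2, so Eve can force the target in 2 moves from there.

2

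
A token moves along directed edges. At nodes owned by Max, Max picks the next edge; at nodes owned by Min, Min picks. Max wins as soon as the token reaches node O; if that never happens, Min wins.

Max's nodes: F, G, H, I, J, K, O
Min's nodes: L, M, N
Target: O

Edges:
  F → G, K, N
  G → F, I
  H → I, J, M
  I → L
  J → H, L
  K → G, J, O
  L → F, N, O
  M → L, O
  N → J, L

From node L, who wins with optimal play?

A0 = {O}
A1: add {K} — K (Max) has K→O.
A2: add {F} — F (Max) has F→K.
A3: add {G} — G (Max) has G→F.
A4 = A3; e.g. H (Max) has no edge into A3. Fixed point.
L never enters the attractor, so Min can avoid the target forever.

Min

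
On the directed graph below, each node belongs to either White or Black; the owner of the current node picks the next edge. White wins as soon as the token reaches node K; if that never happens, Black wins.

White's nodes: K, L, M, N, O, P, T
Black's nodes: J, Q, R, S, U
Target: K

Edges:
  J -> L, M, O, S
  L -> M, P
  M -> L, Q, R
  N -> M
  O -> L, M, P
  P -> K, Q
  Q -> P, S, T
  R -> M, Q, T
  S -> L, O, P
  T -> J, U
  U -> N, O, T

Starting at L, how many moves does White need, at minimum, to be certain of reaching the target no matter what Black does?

2

A0 = {K}
A1: add {P} — P (White) has P→K.
A2: add {L, O} — L (White) has L→P; O (White) has O→P.
L enters the attractor at level 2, so White can force the target in 2 moves from there.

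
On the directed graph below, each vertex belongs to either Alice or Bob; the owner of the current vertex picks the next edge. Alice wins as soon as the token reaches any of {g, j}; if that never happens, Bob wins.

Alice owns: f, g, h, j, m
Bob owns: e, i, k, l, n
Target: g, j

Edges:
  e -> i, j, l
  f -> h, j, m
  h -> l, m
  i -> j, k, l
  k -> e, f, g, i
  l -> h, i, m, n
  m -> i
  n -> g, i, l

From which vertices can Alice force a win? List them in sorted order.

A0 = {g, j}
A1: add {f} — f (Alice) has f→j.
A2 = A1; e.g. e (Bob) can still go to i. Fixed point.
Alice's winning region = {f, g, j}.

f, g, j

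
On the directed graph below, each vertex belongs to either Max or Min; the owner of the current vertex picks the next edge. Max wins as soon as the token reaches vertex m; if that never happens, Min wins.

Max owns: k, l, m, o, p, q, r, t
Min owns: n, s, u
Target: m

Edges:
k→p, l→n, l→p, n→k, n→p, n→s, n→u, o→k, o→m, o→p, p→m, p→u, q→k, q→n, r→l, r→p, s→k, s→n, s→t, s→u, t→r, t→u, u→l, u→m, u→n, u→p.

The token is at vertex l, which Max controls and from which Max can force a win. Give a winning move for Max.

A0 = {m}
A1: add {o, p} — o (Max) has o→m; p (Max) has p→m.
A2: add {k, l, r} — k (Max) has k→p; l (Max) has l→p; r (Max) has r→p.
A3: add {q, t} — q (Max) has q→k; t (Max) has t→r.
A4 = A3; e.g. n (Min) can still go to s. Fixed point.
From l, successor p is in the attractor (rank 1); the other successor n is not.

p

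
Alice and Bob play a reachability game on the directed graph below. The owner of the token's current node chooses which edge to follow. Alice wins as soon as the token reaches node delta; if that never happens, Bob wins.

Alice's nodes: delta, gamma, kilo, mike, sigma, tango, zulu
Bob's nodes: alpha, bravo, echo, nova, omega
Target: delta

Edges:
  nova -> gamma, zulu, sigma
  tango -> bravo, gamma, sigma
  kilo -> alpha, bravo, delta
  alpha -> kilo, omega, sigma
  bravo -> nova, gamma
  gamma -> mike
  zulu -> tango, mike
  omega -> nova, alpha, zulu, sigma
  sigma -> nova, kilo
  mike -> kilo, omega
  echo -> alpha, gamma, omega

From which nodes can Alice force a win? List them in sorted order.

bravo, delta, gamma, kilo, mike, nova, sigma, tango, zulu

A0 = {delta}
A1: add {kilo} — kilo (Alice) has kilo→delta.
A2: add {mike, sigma} — sigma (Alice) has sigma→kilo; mike (Alice) has mike→kilo.
A3: add {gamma, tango, zulu} — tango (Alice) has tango→sigma; gamma (Alice) has gamma→mike; zulu (Alice) has zulu→mike.
A4: add {nova} — nova (Bob): all of {gamma, zulu, sigma} already in.
A5: add {bravo} — bravo (Bob): all of {nova, gamma} already in.
A6 = A5; e.g. alpha (Bob) can still go to omega. Fixed point.
Alice's winning region = {bravo, delta, gamma, kilo, mike, nova, sigma, tango, zulu}.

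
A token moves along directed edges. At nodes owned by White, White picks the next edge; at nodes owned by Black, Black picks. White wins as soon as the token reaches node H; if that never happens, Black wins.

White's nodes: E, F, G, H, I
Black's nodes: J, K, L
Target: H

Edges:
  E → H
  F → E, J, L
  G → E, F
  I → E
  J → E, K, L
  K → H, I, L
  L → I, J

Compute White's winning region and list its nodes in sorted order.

A0 = {H}
A1: add {E} — E (White) has E→H.
A2: add {F, G, I} — F (White) has F→E; G (White) has G→E; I (White) has I→E.
A3 = A2; e.g. J (Black) can still go to K. Fixed point.
White's winning region = {E, F, G, H, I}.

E, F, G, H, I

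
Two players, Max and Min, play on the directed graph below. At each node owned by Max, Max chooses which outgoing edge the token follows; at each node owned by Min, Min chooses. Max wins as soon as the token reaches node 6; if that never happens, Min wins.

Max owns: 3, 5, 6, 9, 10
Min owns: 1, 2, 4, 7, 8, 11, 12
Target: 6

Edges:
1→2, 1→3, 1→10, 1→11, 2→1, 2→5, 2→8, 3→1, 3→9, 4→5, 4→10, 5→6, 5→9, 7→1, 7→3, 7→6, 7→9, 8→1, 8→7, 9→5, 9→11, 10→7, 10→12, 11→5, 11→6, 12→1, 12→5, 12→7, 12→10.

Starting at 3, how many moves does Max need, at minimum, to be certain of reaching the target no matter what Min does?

3

A0 = {6}
A1: add {5} — 5 (Max) has 5→6.
A2: add {9, 11} — 9 (Max) has 9→5; 11 (Min): all of {5, 6} already in.
A3: add {3} — 3 (Max) has 3→9.
A4 = A3; e.g. 1 (Min) can still go to 2. Fixed point.
3 enters the attractor at level 3, so Max can force the target in 3 moves from there.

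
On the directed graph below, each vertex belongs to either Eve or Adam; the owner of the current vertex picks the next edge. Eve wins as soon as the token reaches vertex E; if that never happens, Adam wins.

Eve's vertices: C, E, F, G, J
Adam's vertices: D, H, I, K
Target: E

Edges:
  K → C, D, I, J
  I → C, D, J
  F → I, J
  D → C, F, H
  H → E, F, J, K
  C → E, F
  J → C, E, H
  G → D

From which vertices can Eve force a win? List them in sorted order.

C, E, F, J

A0 = {E}
A1: add {C, J} — C (Eve) has C→E; J (Eve) has J→E.
A2: add {F} — F (Eve) has F→J.
A3 = A2; e.g. D (Adam) can still go to H. Fixed point.
Eve's winning region = {C, E, F, J}.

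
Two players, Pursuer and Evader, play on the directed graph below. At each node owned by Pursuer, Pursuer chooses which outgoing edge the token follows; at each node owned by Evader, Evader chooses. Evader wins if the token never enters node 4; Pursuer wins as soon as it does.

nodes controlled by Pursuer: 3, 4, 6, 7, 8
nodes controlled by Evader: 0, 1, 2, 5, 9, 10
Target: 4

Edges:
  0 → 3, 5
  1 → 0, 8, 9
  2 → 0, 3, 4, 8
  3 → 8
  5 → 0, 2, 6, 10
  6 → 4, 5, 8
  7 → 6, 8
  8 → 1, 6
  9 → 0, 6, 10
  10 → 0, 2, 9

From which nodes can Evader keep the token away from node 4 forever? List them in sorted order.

A0 = {4}
A1: add {6} — 6 (Pursuer) has 6→4.
A2: add {7, 8} — 7 (Pursuer) has 7→6; 8 (Pursuer) has 8→6.
A3: add {3} — 3 (Pursuer) has 3→8.
A4 = A3; e.g. 0 (Evader) can still go to 5. Fixed point.
Pursuer's attractor = {3, 4, 6, 7, 8}; Evader avoids the target exactly from the complement.

0, 1, 2, 5, 9, 10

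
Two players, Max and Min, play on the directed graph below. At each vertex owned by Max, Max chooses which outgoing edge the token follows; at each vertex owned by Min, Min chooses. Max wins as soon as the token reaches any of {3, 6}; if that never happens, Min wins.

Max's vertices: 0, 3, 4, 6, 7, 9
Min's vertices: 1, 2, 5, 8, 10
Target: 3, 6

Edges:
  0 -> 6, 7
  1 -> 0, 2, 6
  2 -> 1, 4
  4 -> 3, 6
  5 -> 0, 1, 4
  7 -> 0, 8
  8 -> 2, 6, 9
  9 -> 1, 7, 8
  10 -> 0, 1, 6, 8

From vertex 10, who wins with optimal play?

Min

A0 = {3, 6}
A1: add {0, 4} — 0 (Max) has 0→6; 4 (Max) has 4→3.
A2: add {7} — 7 (Max) has 7→0.
A3: add {9} — 9 (Max) has 9→7.
A4 = A3; e.g. 1 (Min) can still go to 2. Fixed point.
10 never enters the attractor, so Min can avoid the target forever.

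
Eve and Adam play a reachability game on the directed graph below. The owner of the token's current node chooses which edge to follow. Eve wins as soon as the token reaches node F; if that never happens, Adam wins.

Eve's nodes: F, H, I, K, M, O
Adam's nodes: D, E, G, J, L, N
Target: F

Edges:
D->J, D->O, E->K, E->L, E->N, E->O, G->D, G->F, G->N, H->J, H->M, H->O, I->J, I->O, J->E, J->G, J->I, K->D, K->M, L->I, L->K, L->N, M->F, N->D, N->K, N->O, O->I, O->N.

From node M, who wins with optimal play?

Eve

A0 = {F}
A1: add {M} — M (Eve) has M→F.
M ∈ A1, so Eve can force the target.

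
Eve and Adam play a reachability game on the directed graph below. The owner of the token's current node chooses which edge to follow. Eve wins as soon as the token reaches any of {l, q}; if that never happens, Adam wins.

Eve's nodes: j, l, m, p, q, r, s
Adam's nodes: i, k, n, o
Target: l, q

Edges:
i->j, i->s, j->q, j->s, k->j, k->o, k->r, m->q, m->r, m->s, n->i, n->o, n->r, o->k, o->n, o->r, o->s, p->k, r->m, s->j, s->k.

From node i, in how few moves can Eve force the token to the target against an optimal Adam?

3

A0 = {l, q}
A1: add {j, m} — j (Eve) has j→q; m (Eve) has m→q.
A2: add {r, s} — r (Eve) has r→m; s (Eve) has s→j.
A3: add {i} — i (Adam): all of {j, s} already in.
A4 = A3; e.g. k (Adam) can still go to o. Fixed point.
i enters the attractor at level 3, so Eve can force the target in 3 moves from there.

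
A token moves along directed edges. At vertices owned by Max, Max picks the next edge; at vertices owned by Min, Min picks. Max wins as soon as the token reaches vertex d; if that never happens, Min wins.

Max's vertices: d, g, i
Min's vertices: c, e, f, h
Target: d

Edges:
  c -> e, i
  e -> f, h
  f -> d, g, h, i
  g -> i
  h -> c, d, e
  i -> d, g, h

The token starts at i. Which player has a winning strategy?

Max

A0 = {d}
A1: add {i} — i (Max) has i→d.
i ∈ A1, so Max can force the target.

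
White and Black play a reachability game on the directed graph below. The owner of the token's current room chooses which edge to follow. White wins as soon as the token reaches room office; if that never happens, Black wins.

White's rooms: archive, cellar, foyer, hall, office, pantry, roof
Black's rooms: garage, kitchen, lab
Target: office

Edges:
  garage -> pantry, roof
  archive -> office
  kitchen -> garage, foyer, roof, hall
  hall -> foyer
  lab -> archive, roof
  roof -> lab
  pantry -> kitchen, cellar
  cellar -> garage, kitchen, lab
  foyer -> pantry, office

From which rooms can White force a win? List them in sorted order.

archive, foyer, hall, office

A0 = {office}
A1: add {archive, foyer} — archive (White) has archive→office; foyer (White) has foyer→office.
A2: add {hall} — hall (White) has hall→foyer.
A3 = A2; e.g. garage (Black) can still go to pantry. Fixed point.
White's winning region = {archive, foyer, hall, office}.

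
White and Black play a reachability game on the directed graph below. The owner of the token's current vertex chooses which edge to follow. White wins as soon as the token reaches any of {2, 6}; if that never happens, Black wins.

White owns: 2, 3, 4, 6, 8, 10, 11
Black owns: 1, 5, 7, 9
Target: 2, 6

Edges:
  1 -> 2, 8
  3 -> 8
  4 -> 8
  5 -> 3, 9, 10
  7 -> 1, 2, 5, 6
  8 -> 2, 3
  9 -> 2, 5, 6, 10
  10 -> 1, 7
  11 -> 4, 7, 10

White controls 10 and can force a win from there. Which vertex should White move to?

A0 = {2, 6}
A1: add {8} — 8 (White) has 8→2.
A2: add {1, 3, 4} — 1 (Black): all of {2, 8} already in; 3 (White) has 3→8; 4 (White) has 4→8.
A3: add {10, 11} — 10 (White) has 10→1; 11 (White) has 11→4.
A4 = A3; e.g. 5 (Black) can still go to 9. Fixed point.
From 10, successor 1 is in the attractor (rank 2); the other successor 7 is not.

1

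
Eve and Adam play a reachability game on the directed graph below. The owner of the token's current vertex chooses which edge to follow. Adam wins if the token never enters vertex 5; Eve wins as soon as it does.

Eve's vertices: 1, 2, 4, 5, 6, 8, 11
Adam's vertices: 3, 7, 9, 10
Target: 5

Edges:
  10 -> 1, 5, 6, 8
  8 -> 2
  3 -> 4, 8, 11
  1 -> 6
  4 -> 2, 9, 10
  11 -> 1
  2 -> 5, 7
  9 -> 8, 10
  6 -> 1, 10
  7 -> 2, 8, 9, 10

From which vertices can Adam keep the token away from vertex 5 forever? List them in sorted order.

1, 3, 6, 7, 9, 10, 11

A0 = {5}
A1: add {2} — 2 (Eve) has 2→5.
A2: add {4, 8} — 4 (Eve) has 4→2; 8 (Eve) has 8→2.
A3 = A2; e.g. 1 (Eve) has no edge into A2. Fixed point.
Eve's attractor = {2, 4, 5, 8}; Adam avoids the target exactly from the complement.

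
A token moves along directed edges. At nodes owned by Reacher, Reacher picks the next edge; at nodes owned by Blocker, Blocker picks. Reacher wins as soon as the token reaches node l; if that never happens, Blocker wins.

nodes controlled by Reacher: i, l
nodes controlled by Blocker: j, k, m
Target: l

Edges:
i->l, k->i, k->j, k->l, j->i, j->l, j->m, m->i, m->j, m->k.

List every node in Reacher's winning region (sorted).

i, l

A0 = {l}
A1: add {i} — i (Reacher) has i→l.
A2 = A1; e.g. j (Blocker) can still go to m. Fixed point.
Reacher's winning region = {i, l}.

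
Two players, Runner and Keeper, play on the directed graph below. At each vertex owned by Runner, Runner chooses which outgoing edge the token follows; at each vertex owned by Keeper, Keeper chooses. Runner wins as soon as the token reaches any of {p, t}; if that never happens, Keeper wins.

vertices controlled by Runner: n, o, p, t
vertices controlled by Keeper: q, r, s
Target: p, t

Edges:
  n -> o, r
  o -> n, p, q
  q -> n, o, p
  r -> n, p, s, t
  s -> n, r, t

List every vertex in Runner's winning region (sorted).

n, o, p, q, t

A0 = {p, t}
A1: add {o} — o (Runner) has o→p.
A2: add {n} — n (Runner) has n→o.
A3: add {q} — q (Keeper): all of {n, o, p} already in.
A4 = A3; e.g. r (Keeper) can still go to s. Fixed point.
Runner's winning region = {n, o, p, q, t}.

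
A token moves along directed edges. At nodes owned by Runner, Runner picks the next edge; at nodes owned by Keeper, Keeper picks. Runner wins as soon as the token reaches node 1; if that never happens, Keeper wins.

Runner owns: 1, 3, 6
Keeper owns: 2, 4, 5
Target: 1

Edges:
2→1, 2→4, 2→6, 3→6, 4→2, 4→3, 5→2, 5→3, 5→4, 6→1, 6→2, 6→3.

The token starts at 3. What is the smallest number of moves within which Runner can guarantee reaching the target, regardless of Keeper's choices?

A0 = {1}
A1: add {6} — 6 (Runner) has 6→1.
A2: add {3} — 3 (Runner) has 3→6.
A3 = A2; e.g. 2 (Keeper) can still go to 4. Fixed point.
3 enters the attractor at level 2, so Runner can force the target in 2 moves from there.

2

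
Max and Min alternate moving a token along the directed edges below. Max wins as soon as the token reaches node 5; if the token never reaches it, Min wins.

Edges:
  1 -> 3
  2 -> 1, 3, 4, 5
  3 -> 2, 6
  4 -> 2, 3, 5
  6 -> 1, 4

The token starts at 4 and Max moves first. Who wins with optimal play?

Max

Track states (vertex, player-to-move).
A0 = {(5,Max), (5,Min)}
A1: add {(2,Max), (4,Max)}.
(4,Max) ∈ A1 ⇒ Max forces the target.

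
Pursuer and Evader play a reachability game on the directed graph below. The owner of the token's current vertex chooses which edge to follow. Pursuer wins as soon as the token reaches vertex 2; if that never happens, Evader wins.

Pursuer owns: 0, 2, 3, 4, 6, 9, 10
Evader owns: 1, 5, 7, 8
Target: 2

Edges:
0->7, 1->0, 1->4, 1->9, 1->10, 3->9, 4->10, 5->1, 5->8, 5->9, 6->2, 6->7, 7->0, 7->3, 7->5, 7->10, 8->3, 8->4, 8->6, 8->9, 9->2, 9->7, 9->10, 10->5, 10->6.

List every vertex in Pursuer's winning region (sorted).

A0 = {2}
A1: add {6, 9} — 6 (Pursuer) has 6→2; 9 (Pursuer) has 9→2.
A2: add {3, 10} — 3 (Pursuer) has 3→9; 10 (Pursuer) has 10→6.
A3: add {4} — 4 (Pursuer) has 4→10.
A4: add {8} — 8 (Evader): all of {3, 4, 6, 9} already in.
A5 = A4; e.g. 0 (Pursuer) has no edge into A4. Fixed point.
Pursuer's winning region = {2, 3, 4, 6, 8, 9, 10}.

2, 3, 4, 6, 8, 9, 10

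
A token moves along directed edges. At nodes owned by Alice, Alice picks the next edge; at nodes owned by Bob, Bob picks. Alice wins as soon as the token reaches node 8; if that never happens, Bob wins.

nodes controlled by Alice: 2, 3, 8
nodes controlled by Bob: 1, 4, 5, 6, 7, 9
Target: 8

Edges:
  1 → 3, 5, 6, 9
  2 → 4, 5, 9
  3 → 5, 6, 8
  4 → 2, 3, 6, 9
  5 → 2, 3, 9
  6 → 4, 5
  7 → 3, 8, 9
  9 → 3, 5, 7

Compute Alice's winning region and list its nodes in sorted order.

3, 8

A0 = {8}
A1: add {3} — 3 (Alice) has 3→8.
A2 = A1; e.g. 1 (Bob) can still go to 5. Fixed point.
Alice's winning region = {3, 8}.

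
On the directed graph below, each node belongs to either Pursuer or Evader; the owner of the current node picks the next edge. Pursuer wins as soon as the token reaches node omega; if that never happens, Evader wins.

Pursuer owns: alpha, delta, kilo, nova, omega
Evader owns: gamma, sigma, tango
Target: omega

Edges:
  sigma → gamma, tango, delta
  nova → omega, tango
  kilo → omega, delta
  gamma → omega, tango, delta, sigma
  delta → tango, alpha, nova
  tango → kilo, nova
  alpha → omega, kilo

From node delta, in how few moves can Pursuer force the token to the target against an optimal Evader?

A0 = {omega}
A1: add {alpha, kilo, nova} — kilo (Pursuer) has kilo→omega; alpha (Pursuer) has alpha→omega; nova (Pursuer) has nova→omega.
A2: add {delta, tango} — tango (Evader): all of {kilo, nova} already in; delta (Pursuer) has delta→alpha.
A3 = A2; e.g. gamma (Evader) can still go to sigma. Fixed point.
delta enters the attractor at level 2, so Pursuer can force the target in 2 moves from there.

2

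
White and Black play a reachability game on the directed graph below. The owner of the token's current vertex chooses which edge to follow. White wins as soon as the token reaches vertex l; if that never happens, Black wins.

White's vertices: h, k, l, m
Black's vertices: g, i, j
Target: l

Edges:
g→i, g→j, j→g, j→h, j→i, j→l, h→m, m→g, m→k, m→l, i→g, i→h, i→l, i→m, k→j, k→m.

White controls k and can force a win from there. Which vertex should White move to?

m

A0 = {l}
A1: add {m} — m (White) has m→l.
A2: add {h, k} — h (White) has h→m; k (White) has k→m.
A3 = A2; e.g. g (Black) can still go to i. Fixed point.
From k, successor m is in the attractor (rank 1); the other successor j is not.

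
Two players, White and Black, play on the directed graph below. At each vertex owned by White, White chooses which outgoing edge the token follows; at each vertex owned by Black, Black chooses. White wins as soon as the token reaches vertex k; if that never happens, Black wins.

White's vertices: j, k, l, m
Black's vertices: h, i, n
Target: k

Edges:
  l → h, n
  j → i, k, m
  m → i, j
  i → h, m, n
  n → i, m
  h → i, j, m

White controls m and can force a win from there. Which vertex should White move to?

j

A0 = {k}
A1: add {j} — j (White) has j→k.
A2: add {m} — m (White) has m→j.
A3 = A2; e.g. h (Black) can still go to i. Fixed point.
From m, successor j is in the attractor (rank 1); the other successor i is not.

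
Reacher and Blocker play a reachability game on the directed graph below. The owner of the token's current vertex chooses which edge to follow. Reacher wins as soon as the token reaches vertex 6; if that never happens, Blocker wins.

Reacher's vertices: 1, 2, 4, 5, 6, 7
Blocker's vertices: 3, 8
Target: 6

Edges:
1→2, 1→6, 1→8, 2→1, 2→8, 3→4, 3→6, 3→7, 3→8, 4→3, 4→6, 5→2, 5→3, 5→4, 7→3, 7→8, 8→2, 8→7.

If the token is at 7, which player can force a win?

A0 = {6}
A1: add {1, 4} — 1 (Reacher) has 1→6; 4 (Reacher) has 4→6.
A2: add {2, 5} — 2 (Reacher) has 2→1; 5 (Reacher) has 5→4.
A3 = A2; e.g. 3 (Blocker) can still go to 7. Fixed point.
7 never enters the attractor, so Blocker can avoid the target forever.

Blocker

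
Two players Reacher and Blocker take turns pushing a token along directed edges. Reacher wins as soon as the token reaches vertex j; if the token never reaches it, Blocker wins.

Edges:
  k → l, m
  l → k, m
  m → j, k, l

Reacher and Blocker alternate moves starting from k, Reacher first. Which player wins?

Blocker

Track states (vertex, player-to-move).
A0 = {(j,Reacher), (j,Blocker)}
A1: add {(m,Reacher)}.
A2 = A1; e.g. (k,Reacher) stays out. (k,Reacher) never enters ⇒ Blocker avoids the target.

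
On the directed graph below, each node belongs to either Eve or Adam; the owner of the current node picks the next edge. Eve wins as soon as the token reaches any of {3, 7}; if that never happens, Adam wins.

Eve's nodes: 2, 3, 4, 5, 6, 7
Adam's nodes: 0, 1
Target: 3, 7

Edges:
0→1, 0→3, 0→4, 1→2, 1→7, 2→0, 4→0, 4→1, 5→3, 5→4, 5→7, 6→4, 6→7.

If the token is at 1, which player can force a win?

A0 = {3, 7}
A1: add {5, 6} — 5 (Eve) has 5→3; 6 (Eve) has 6→7.
A2 = A1; e.g. 0 (Adam) can still go to 1. Fixed point.
1 never enters the attractor, so Adam can avoid the target forever.

Adam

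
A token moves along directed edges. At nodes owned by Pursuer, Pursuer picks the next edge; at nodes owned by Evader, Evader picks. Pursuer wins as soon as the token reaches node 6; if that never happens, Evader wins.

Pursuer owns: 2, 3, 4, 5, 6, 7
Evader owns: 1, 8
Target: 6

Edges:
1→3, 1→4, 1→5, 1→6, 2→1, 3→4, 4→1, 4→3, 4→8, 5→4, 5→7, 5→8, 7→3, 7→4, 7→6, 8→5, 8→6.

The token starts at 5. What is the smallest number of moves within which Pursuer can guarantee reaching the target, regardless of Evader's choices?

2

A0 = {6}
A1: add {7} — 7 (Pursuer) has 7→6.
A2: add {5} — 5 (Pursuer) has 5→7.
5 enters the attractor at level 2, so Pursuer can force the target in 2 moves from there.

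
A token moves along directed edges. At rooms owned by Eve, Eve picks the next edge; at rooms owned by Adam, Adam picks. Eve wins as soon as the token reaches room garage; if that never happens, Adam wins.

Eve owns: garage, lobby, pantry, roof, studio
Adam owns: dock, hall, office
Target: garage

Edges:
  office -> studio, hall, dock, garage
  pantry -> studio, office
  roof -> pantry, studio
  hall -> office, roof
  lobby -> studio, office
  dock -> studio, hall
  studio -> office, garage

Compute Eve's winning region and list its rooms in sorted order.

A0 = {garage}
A1: add {studio} — studio (Eve) has studio→garage.
A2: add {lobby, pantry, roof} — lobby (Eve) has lobby→studio; pantry (Eve) has pantry→studio; roof (Eve) has roof→studio.
A3 = A2; e.g. office (Adam) can still go to hall. Fixed point.
Eve's winning region = {garage, lobby, pantry, roof, studio}.

garage, lobby, pantry, roof, studio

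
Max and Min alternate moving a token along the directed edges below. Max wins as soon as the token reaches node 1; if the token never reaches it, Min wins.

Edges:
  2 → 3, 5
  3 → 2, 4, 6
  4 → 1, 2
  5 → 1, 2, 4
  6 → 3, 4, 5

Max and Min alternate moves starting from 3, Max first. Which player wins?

Track states (vertex, player-to-move).
A0 = {(1,Max), (1,Min)}
A1: add {(4,Max), (5,Max)}.
A2 = A1; e.g. (2,Max) stays out. (3,Max) never enters ⇒ Min avoids the target.

Min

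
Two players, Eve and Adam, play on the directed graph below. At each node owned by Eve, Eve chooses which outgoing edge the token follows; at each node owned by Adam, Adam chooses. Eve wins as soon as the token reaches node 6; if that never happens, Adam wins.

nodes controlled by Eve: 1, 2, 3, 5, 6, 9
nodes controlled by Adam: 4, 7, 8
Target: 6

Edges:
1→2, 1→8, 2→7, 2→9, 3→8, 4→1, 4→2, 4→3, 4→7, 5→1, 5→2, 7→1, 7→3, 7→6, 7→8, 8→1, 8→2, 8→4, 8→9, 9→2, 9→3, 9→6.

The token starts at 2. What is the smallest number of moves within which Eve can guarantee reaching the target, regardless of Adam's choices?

2

A0 = {6}
A1: add {9} — 9 (Eve) has 9→6.
A2: add {2} — 2 (Eve) has 2→9.
2 enters the attractor at level 2, so Eve can force the target in 2 moves from there.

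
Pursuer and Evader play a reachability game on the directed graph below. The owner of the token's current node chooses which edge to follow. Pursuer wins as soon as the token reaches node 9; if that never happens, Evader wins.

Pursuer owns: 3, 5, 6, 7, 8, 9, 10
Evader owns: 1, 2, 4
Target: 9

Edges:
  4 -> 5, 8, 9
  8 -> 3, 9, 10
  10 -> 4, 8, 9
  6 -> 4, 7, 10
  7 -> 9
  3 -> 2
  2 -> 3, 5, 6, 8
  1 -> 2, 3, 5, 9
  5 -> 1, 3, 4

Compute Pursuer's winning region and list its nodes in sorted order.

A0 = {9}
A1: add {7, 8, 10} — 7 (Pursuer) has 7→9; 8 (Pursuer) has 8→9; 10 (Pursuer) has 10→9.
A2: add {6} — 6 (Pursuer) has 6→7.
A3 = A2; e.g. 1 (Evader) can still go to 2. Fixed point.
Pursuer's winning region = {6, 7, 8, 9, 10}.

6, 7, 8, 9, 10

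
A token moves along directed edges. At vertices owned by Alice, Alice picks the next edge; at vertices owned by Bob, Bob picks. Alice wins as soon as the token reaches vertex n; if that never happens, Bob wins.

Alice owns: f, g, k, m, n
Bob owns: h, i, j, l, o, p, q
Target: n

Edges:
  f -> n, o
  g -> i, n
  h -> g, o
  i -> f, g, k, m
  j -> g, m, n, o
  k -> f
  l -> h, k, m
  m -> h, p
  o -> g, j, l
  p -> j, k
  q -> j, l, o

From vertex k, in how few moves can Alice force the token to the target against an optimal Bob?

2

A0 = {n}
A1: add {f, g} — f (Alice) has f→n; g (Alice) has g→n.
A2: add {k} — k (Alice) has k→f.
A3 = A2; e.g. h (Bob) can still go to o. Fixed point.
k enters the attractor at level 2, so Alice can force the target in 2 moves from there.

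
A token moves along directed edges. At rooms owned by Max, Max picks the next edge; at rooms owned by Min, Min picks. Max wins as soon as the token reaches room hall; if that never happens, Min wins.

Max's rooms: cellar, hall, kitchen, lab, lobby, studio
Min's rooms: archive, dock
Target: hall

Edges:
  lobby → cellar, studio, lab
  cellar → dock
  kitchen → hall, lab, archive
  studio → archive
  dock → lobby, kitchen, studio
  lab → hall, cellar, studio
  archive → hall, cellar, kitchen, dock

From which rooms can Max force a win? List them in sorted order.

hall, kitchen, lab, lobby

A0 = {hall}
A1: add {kitchen, lab} — kitchen (Max) has kitchen→hall; lab (Max) has lab→hall.
A2: add {lobby} — lobby (Max) has lobby→lab.
A3 = A2; e.g. cellar (Max) has no edge into A2. Fixed point.
Max's winning region = {hall, kitchen, lab, lobby}.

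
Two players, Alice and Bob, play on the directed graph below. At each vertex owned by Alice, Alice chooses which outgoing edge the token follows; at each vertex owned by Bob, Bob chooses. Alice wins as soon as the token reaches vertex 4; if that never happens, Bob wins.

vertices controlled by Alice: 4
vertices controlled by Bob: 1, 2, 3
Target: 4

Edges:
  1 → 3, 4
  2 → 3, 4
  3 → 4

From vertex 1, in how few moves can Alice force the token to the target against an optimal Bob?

A0 = {4}
A1: add {3} — 3 (Bob): all of {4} already in.
A2: add {1, 2} — 1 (Bob): all of {3, 4} already in; 2 (Bob): all of {3, 4} already in.
A2 = all vertices. Fixed point.
1 enters the attractor at level 2, so Alice can force the target in 2 moves from there.

2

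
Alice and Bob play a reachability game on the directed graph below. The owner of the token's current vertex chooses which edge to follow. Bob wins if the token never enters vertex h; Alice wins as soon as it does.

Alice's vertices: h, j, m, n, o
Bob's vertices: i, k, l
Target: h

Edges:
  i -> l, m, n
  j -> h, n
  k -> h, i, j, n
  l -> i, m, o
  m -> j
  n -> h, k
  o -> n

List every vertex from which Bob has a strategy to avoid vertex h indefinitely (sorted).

i, k, l

A0 = {h}
A1: add {j, n} — j (Alice) has j→h; n (Alice) has n→h.
A2: add {m, o} — m (Alice) has m→j; o (Alice) has o→n.
A3 = A2; e.g. i (Bob) can still go to l. Fixed point.
Alice's attractor = {h, j, m, n, o}; Bob avoids the target exactly from the complement.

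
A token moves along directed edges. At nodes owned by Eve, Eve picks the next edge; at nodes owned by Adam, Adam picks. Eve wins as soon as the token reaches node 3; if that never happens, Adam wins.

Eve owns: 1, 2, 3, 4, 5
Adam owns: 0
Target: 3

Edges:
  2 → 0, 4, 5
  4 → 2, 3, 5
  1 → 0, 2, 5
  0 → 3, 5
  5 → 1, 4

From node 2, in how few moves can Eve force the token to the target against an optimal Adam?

2

A0 = {3}
A1: add {4} — 4 (Eve) has 4→3.
A2: add {2, 5} — 2 (Eve) has 2→4; 5 (Eve) has 5→4.
2 enters the attractor at level 2, so Eve can force the target in 2 moves from there.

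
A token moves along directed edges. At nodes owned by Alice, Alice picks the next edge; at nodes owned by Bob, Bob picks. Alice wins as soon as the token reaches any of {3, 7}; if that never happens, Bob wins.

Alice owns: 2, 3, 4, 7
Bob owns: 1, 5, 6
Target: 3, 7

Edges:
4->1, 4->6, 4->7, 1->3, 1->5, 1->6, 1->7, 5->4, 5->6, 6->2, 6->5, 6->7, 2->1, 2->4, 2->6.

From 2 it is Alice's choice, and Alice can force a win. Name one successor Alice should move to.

A0 = {3, 7}
A1: add {4} — 4 (Alice) has 4→7.
A2: add {2} — 2 (Alice) has 2→4.
A3 = A2; e.g. 1 (Bob) can still go to 5. Fixed point.
From 2, successor 4 is in the attractor (rank 1); the other successors 1, 6 are not.

4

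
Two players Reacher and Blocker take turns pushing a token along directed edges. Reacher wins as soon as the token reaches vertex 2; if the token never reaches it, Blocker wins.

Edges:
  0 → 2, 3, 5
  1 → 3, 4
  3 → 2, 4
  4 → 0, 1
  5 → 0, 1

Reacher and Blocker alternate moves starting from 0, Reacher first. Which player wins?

Track states (vertex, player-to-move).
A0 = {(2,Reacher), (2,Blocker)}
A1: add {(0,Reacher), (3,Reacher)}.
(0,Reacher) ∈ A1 ⇒ Reacher forces the target.

Reacher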